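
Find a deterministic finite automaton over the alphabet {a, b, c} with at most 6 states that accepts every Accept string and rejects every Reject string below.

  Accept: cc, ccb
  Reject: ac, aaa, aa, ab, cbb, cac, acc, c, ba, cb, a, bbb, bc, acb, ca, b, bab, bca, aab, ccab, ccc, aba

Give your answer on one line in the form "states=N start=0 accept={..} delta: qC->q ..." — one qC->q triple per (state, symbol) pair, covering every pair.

Fold the examples into a partial DFA from state 0: repeatedly fix the first undefined (state, symbol) met by the shortest-then-alphabetical prefix, trying targets in increasing order and rejecting any under which an Accept and a Reject string meet in one state with the same remainder; add a state when all current targets are rejected. Accepting states are where Accept strings end.
a: 0a undefined. 0a->0: no, cc/acc meet in 0 with "cc" left. Open state 1: 0a->1.
b: 0b undefined. 0b->0: ok.
c: 0c undefined. 0c->0: no, cc/cbb meet in 0. 0c->1: no, cc/ac meet in 1 with "c" left. Open state 2: 0c->2.
aa: 1a undefined. 1a->0: ok.
ab: 1b undefined. 1b->0: ok.
ac: 1c undefined. 1c->0: ok.
ca: 2a undefined. 2a->0: ok.
cb: 2b undefined. 2b->0: ok.
cc: 2c undefined. 2c->0: no, cc/ac meet in 0. 2c->1: no, cc/aaa meet in 1. 2c->2: no, cc/cac meet in 2. Open state 3: 2c->3.
cca: 3a undefined. 3a->0: ok.
ccb: 3b undefined. 3b->0: no, ccb/ac meet in 0. 3b->1: no, ccb/aaa meet in 1. 3b->2: no, ccb/cac meet in 2. 3b->3: ok.
ccc: 3c undefined. 3c->0: ok.
All examples now run through 4 states with every (state, symbol) defined. Accept strings end in {3}, Reject strings end in {0,1,2}; accept={3}.

states=4 start=0 accept={3} delta: 0a->1 0b->0 0c->2 1a->0 1b->0 1c->0 2a->0 2b->0 2c->3 3a->0 3b->3 3c->0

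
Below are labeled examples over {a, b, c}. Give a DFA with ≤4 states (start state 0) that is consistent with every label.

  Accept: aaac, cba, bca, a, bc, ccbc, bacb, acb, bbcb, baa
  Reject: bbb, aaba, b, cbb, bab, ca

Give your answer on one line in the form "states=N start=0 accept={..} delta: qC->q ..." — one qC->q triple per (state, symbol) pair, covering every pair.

states=4 start=0 accept={0,2} delta: 0a->0 0b->1 0c->2 1a->3 1b->0 1c->0 2a->1 2b->0 2c->0 3a->0 3b->1 3c->1

Grow the machine one transition at a time. Run the examples from 0; the earliest place one falls off (shortest prefix, ties alphabetical) gets sent to the lowest-numbered state that keeps every Accept/Reject pair distinguishable — a pair clashes when both reach the same state with identical unread suffix — and to a fresh state only if none does.
a: 0a undefined. 0a->0: ok.
b: 0b undefined. 0b->0: no, bca/ca meet in 0 with "ca" left. Open state 1: 0b->1.
c: 0c undefined. 0c->0: no, aaac/ca meet in 0. 0c->1: no, aaac/b meet in 1. Open state 2: 0c->2.
ba: 1a undefined. 1a->0: no, a/aaba meet in 0. 1a->1: no, baa/aaba meet in 1. 1a->2: no, aaac/aaba meet in 2. Open state 3: 1a->3.
bb: 1b undefined. 1b->0: ok.
bc: 1c undefined. 1c->0: ok.
ca: 2a undefined. 2a->0: no, bca/ca meet in 0. 2a->1: ok.
cb: 2b undefined. 2b->0: ok.
cc: 2c undefined. 2c->0: ok.
baa: 3a undefined. 3a->0: ok.
bab: 3b undefined. 3b->0: no, cba/bab meet in 0. 3b->1: ok.
bac: 3c undefined. 3c->0: no, bacb/bbb meet in 1. 3c->1: ok.
All examples now run through 4 states with every (state, symbol) defined. Accept strings end in {0,2}, Reject strings end in {1,3}; accept={0,2}.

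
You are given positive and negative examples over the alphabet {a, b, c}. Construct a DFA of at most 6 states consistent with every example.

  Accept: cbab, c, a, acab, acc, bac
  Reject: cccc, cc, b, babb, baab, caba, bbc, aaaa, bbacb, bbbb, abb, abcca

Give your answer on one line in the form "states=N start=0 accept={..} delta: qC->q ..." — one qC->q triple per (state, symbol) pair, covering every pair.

states=5 start=0 accept={1} delta: 0a->1 0b->2 0c->1 1a->0 1b->2 1c->2 2a->3 2b->4 2c->1 3a->0 3b->1 3c->1 4a->0 4b->0 4c->0

Grow the machine one transition at a time. Run the examples from 0; the earliest place one falls off (shortest prefix, ties alphabetical) gets sent to the lowest-numbered state that keeps every Accept/Reject pair distinguishable — a pair clashes when both reach the same state with identical unread suffix — and to a fresh state only if none does.
a: 0a undefined. 0a->0: no, a/aaaa meet in 0. Open state 1: 0a->1.
b: 0b undefined. 0b->0: no, c/bbc meet in 0 with "c" left. 0b->1: no, a/b meet in 1. Open state 2: 0b->2.
c: 0c undefined. 0c->0: no, c/cccc meet in 0. 0c->1: ok.
aa: 1a undefined. 1a->0: ok.
ab: 1b undefined. 1b->0: no, cbab/aaaa meet in 0. 1b->1: no, cbab/b meet in 2. 1b->2: ok.
ac: 1c undefined. 1c->0: no, acab/b meet in 2. 1c->1: no, c/cccc meet in 1. 1c->2: ok.
ba: 2a undefined. 2a->0: no, cbab/cc meet in 2. 2a->1: no, cbab/cc meet in 2. 2a->2: no, cbab/baab meet in 2 with "b" left. Open state 3: 2a->3.
bb: 2b undefined. 2b->0: no, c/bbc meet in 1. 2b->1: no, c/bbbb meet in 1. 2b->2: no, acc/bbc meet in 2 with "c" left. 2b->3: no, bac/bbc meet in 3 with "c" left. Open state 4: 2b->4.
abc: 2c undefined. 2c->0: no, c/cccc meet in 1. 2c->1: ok.
baa: 3a undefined. 3a->0: ok.
bab: 3b undefined. 3b->0: no, cbab/aaaa meet in 0. 3b->1: ok.
bac: 3c undefined. 3c->0: no, bac/aaaa meet in 0. 3c->1: ok.
bba: 4a undefined. 4a->0: ok.
bbb: 4b undefined. 4b->0: ok.
bbc: 4c undefined. 4c->0: ok.
All examples now run through 5 states with every (state, symbol) defined. Accept strings end in {1}, Reject strings end in {0,2,3,4}; accept={1}.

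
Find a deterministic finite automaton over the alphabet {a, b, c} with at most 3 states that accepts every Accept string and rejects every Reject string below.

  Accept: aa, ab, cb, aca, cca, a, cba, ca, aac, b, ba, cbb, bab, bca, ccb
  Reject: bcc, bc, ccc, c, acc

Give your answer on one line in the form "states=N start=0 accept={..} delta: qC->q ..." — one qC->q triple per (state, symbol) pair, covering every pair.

states=3 start=0 accept={0,1} delta: 0a->1 0b->0 0c->2 1a->1 1b->0 1c->0 2a->0 2b->0 2c->2

Fold the examples into a partial DFA from state 0: repeatedly fix the first undefined (state, symbol) met by the shortest-then-alphabetical prefix, trying targets in increasing order and rejecting any under which an Accept and a Reject string meet in one state with the same remainder; add a state when all current targets are rejected. Accepting states are where Accept strings end.
a: 0a undefined. 0a->0: no, aac/c meet in 0 with "c" left. Open state 1: 0a->1.
b: 0b undefined. 0b->0: ok.
c: 0c undefined. 0c->0: no, cb/bcc meet in 0. 0c->1: no, a/bc meet in 1. Open state 2: 0c->2.
aa: 1a undefined. 1a->0: no, aac/bc meet in 2. 1a->1: ok.
ab: 1b undefined. 1b->0: ok.
ac: 1c undefined. 1c->0: ok.
ca: 2a undefined. 2a->0: ok.
cb: 2b undefined. 2b->0: ok.
cc: 2c undefined. 2c->0: no, ab/bcc meet in 0. 2c->1: no, aa/bcc meet in 1. 2c->2: ok.
All examples now run through 3 states with every (state, symbol) defined. Accept strings end in {0,1}, Reject strings end in {2}; accept={0,1}.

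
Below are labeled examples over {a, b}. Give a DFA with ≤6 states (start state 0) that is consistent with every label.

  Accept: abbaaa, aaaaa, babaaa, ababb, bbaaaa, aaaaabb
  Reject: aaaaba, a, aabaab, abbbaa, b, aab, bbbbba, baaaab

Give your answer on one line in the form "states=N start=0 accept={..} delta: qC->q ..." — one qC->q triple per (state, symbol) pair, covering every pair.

states=5 start=0 accept={2,4} delta: 0a->1 0b->0 1a->2 1b->1 2a->3 2b->3 3a->4 3b->2 4a->2 4b->0

State merging on the prefix tree: take the shortest (then alphabetical) example prefix whose next move is undefined and point that move at state 0, else 1, else 2, ...; a target is out if some Accept/Reject pair would then sit in one state with the same input left (inseparable). If every existing state is out, open a new one.
a: 0a undefined. 0a->0: no, aaaaa/a meet in 0. Open state 1: 0a->1.
b: 0b undefined. 0b->0: ok.
aa: 1a undefined. 1a->0: no, aaaaa/aaaaba meet in 1. 1a->1: no, aaaaa/a meet in 1. Open state 2: 1a->2.
ab: 1b undefined. 1b->0: no, ababb/b meet in 0. 1b->1: ok.
aaa: 2a undefined. 2a->0: no, abbaaa/a meet in 1. 2a->1: no, aaaaa/a meet in 1. 2a->2: no, abbaaa/abbbaa meet in 2. Open state 3: 2a->3.
aab: 2b undefined. 2b->0: no, ababb/aabaab meet in 0. 2b->1: no, ababb/a meet in 1. 2b->2: no, ababb/aab meet in 2. 2b->3: ok.
aaaa: 3a undefined. 3a->0: no, abbaaa/b meet in 0. 3a->1: no, abbaaa/a meet in 1. 3a->2: no, abbaaa/aaaaba meet in 2. 3a->3: no, abbaaa/abbbaa meet in 3. Open state 4: 3a->4.
aaaaa: 4a undefined. 4a->0: no, aaaaa/aabaab meet in 0. 4a->1: no, aaaaa/a meet in 1. 4a->2: ok.
aaaab: 4b undefined. 4b->0: ok.
ababb: 3b undefined. 3b->0: no, ababb/b meet in 0. 3b->1: no, ababb/aaaaba meet in 1. 3b->2: ok.
All examples now run through 5 states with every (state, symbol) defined. Accept strings end in {2,4}, Reject strings end in {0,1,3}; accept={2,4}.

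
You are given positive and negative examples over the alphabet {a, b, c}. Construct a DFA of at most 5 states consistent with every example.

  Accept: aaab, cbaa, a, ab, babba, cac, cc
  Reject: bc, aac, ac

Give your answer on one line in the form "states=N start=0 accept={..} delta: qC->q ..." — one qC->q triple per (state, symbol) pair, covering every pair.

states=2 start=0 accept={0} delta: 0a->0 0b->0 0c->1 1a->1 1b->0 1c->0

Grow the machine one transition at a time. Run the examples from 0; the earliest place one falls off (shortest prefix, ties alphabetical) gets sent to the lowest-numbered state that keeps every Accept/Reject pair distinguishable — a pair clashes when both reach the same state with identical unread suffix — and to a fresh state only if none does.
a: 0a undefined. 0a->0: ok.
b: 0b undefined. 0b->0: ok.
c: 0c undefined. 0c->0: no, aaab/bc meet in 0. Open state 1: 0c->1.
ca: 1a undefined. 1a->0: no, cac/bc meet in 1. 1a->1: ok.
cb: 1b undefined. 1b->0: ok.
cc: 1c undefined. 1c->0: ok.
All examples now run through 2 states with every (state, symbol) defined. Accept strings end in {0}, Reject strings end in {1}; accept={0}.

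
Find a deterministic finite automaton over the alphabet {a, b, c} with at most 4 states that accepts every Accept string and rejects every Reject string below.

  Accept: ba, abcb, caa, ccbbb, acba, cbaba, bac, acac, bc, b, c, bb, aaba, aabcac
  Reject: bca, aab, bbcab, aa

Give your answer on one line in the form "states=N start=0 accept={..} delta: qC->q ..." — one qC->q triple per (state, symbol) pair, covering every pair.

Fold the examples into a partial DFA from state 0: repeatedly fix the first undefined (state, symbol) met by the shortest-then-alphabetical prefix, trying targets in increasing order and rejecting any under which an Accept and a Reject string meet in one state with the same remainder; add a state when all current targets are rejected. Accepting states are where Accept strings end.
a: 0a undefined. 0a->0: no, b/aab meet in 0 with "b" left. Open state 1: 0a->1.
b: 0b undefined. 0b->0: ok.
c: 0c undefined. 0c->0: no, ba/bca meet in 1. 0c->1: ok.
aa: 1a undefined. 1a->0: no, b/bca meet in 0. 1a->1: no, ba/bca meet in 1. Open state 2: 1a->2.
ab: 1b undefined. 1b->0: ok.
ac: 1c undefined. 1c->0: ok.
aab: 2b undefined. 2b->0: no, abcb/aab meet in 0. 2b->1: no, ba/aab meet in 1. 2b->2: ok.
caa: 2a undefined. 2a->0: ok.
aabc: 2c undefined. 2c->0: ok.
All examples now run through 3 states with every (state, symbol) defined. Accept strings end in {0,1}, Reject strings end in {2}; accept={0,1}.

states=3 start=0 accept={0,1} delta: 0a->1 0b->0 0c->1 1a->2 1b->0 1c->0 2a->0 2b->2 2c->0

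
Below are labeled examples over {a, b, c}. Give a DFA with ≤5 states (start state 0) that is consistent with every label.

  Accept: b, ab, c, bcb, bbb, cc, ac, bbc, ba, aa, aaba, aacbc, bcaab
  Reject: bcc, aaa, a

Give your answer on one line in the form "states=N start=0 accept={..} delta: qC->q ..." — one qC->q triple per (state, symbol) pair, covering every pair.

states=4 start=0 accept={0,2,3} delta: 0a->1 0b->2 0c->0 1a->0 1b->0 1c->0 2a->0 2b->0 2c->3 3a->0 3b->0 3c->1

Grow the machine one transition at a time. Run the examples from 0; the earliest place one falls off (shortest prefix, ties alphabetical) gets sent to the lowest-numbered state that keeps every Accept/Reject pair distinguishable — a pair clashes when both reach the same state with identical unread suffix — and to a fresh state only if none does.
a: 0a undefined. 0a->0: no, aa/aaa meet in 0. Open state 1: 0a->1.
b: 0b undefined. 0b->0: no, cc/bcc meet in 0 with "cc" left. 0b->1: no, b/a meet in 1. Open state 2: 0b->2.
c: 0c undefined. 0c->0: ok.
aa: 1a undefined. 1a->0: ok.
ab: 1b undefined. 1b->0: ok.
ac: 1c undefined. 1c->0: ok.
ba: 2a undefined. 2a->0: ok.
bb: 2b undefined. 2b->0: ok.
bc: 2c undefined. 2c->0: no, ab/bcc meet in 0. 2c->1: no, ab/bcc meet in 0. 2c->2: no, b/bcc meet in 2. Open state 3: 2c->3.
bca: 3a undefined. 3a->0: ok.
bcb: 3b undefined. 3b->0: ok.
bcc: 3c undefined. 3c->0: no, ab/bcc meet in 0. 3c->1: ok.
All examples now run through 4 states with every (state, symbol) defined. Accept strings end in {0,2,3}, Reject strings end in {1}; accept={0,2,3}.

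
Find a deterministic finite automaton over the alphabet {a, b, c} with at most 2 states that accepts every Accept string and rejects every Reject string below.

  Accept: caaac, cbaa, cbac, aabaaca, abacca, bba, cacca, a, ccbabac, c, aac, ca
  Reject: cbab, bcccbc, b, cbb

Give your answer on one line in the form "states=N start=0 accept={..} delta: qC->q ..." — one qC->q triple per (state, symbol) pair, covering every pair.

Grow the machine one transition at a time. Run the examples from 0; the earliest place one falls off (shortest prefix, ties alphabetical) gets sent to the lowest-numbered state that keeps every Accept/Reject pair distinguishable — a pair clashes when both reach the same state with identical unread suffix — and to a fresh state only if none does.
a: 0a undefined. 0a->0: ok.
b: 0b undefined. 0b->0: no, bba/b meet in 0. Open state 1: 0b->1.
c: 0c undefined. 0c->0: ok.
bb: 1b undefined. 1b->0: no, caaac/cbb meet in 0. 1b->1: ok.
bc: 1c undefined. 1c->0: no, caaac/bcccbc meet in 0. 1c->1: ok.
aba: 1a undefined. 1a->0: ok.
All examples now run through 2 states with every (state, symbol) defined. Accept strings end in {0}, Reject strings end in {1}; accept={0}.

states=2 start=0 accept={0} delta: 0a->0 0b->1 0c->0 1a->0 1b->1 1c->1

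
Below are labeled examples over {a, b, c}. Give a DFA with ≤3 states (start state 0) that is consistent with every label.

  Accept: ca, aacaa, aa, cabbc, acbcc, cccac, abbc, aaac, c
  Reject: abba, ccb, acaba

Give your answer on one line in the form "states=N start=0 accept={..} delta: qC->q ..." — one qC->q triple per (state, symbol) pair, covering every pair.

Grow the machine one transition at a time. Run the examples from 0; the earliest place one falls off (shortest prefix, ties alphabetical) gets sent to the lowest-numbered state that keeps every Accept/Reject pair distinguishable — a pair clashes when both reach the same state with identical unread suffix — and to a fresh state only if none does.
a: 0a undefined. 0a->0: ok.
c: 0c undefined. 0c->0: ok.
ab: 0b undefined. 0b->0: no, ca/abba meet in 0. Open state 1: 0b->1.
abb: 1b undefined. 1b->0: no, ca/abba meet in 0. 1b->1: ok.
abba: 1a undefined. 1a->0: no, ca/abba meet in 0. 1a->1: ok.
abbc: 1c undefined. 1c->0: ok.
All examples now run through 2 states with every (state, symbol) defined. Accept strings end in {0}, Reject strings end in {1}; accept={0}.

states=2 start=0 accept={0} delta: 0a->0 0b->1 0c->0 1a->1 1b->1 1c->0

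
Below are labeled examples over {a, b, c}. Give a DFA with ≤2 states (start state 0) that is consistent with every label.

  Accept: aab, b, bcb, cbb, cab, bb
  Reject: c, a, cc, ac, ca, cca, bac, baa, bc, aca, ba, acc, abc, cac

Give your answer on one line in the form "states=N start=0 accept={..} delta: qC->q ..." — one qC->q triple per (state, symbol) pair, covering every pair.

states=2 start=0 accept={1} delta: 0a->0 0b->1 0c->0 1a->0 1b->1 1c->0

State merging on the prefix tree: take the shortest (then alphabetical) example prefix whose next move is undefined and point that move at state 0, else 1, else 2, ...; a target is out if some Accept/Reject pair would then sit in one state with the same input left (inseparable). If every existing state is out, open a new one.
a: 0a undefined. 0a->0: ok.
b: 0b undefined. 0b->0: no, aab/a meet in 0. Open state 1: 0b->1.
c: 0c undefined. 0c->0: ok.
ba: 1a undefined. 1a->0: ok.
bb: 1b undefined. 1b->0: no, cbb/c meet in 0. 1b->1: ok.
bc: 1c undefined. 1c->0: ok.
All examples now run through 2 states with every (state, symbol) defined. Accept strings end in {1}, Reject strings end in {0}; accept={1}.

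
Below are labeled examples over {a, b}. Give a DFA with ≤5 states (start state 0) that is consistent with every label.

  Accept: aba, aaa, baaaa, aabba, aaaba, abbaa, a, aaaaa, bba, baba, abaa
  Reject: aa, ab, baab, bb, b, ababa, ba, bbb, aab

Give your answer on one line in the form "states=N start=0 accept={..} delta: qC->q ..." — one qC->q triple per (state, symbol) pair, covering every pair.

states=5 start=0 accept={1,4} delta: 0a->1 0b->2 1a->0 1b->3 2a->3 2b->0 3a->4 3b->3 4a->4 4b->2

State merging on the prefix tree: take the shortest (then alphabetical) example prefix whose next move is undefined and point that move at state 0, else 1, else 2, ...; a target is out if some Accept/Reject pair would then sit in one state with the same input left (inseparable). If every existing state is out, open a new one.
a: 0a undefined. 0a->0: no, aba/ba meet in 0 with "ba" left. Open state 1: 0a->1.
b: 0b undefined. 0b->0: no, a/ba meet in 1. 0b->1: no, a/b meet in 1. Open state 2: 0b->2.
aa: 1a undefined. 1a->0: ok.
ab: 1b undefined. 1b->0: no, aba/ababa meet in 1. 1b->1: no, aba/aa meet in 0. 1b->2: no, aba/ba meet in 2 with "a" left. Open state 3: 1b->3.
ba: 2a undefined. 2a->0: no, baba/aa meet in 0. 2a->1: no, aaa/ba meet in 1. 2a->2: no, baaaa/b meet in 2. 2a->3: ok.
bb: 2b undefined. 2b->0: ok.
aba: 3a undefined. 3a->0: no, aba/aa meet in 0. 3a->1: no, aba/ababa meet in 1. 3a->2: no, aba/b meet in 2. 3a->3: no, aba/ab meet in 3. Open state 4: 3a->4.
abb: 3b undefined. 3b->0: no, abbaa/aa meet in 0. 3b->1: no, baba/aa meet in 0. 3b->2: no, baba/ab meet in 3. 3b->3: ok.
abaa: 4a undefined. 4a->0: no, abbaa/aa meet in 0. 4a->1: no, baaaa/aa meet in 0. 4a->2: no, baaaa/ab meet in 3. 4a->3: no, abbaa/ab meet in 3. 4a->4: ok.
abab: 4b undefined. 4b->0: no, aaa/ababa meet in 1. 4b->1: no, aaa/baab meet in 1. 4b->2: ok.
All examples now run through 5 states with every (state, symbol) defined. Accept strings end in {1,4}, Reject strings end in {0,2,3}; accept={1,4}.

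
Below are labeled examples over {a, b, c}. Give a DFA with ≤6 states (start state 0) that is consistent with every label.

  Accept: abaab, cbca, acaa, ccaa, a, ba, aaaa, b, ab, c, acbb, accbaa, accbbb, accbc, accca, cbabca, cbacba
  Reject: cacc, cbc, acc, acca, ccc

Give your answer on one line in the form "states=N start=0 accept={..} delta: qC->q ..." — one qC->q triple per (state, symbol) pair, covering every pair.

Grow the machine one transition at a time. Run the examples from 0; the earliest place one falls off (shortest prefix, ties alphabetical) gets sent to the lowest-numbered state that keeps every Accept/Reject pair distinguishable — a pair clashes when both reach the same state with identical unread suffix — and to a fresh state only if none does.
a: 0a undefined. 0a->0: ok.
b: 0b undefined. 0b->0: ok.
c: 0c undefined. 0c->0: no, abaab/cacc meet in 0. Open state 1: 0c->1.
ca: 1a undefined. 1a->0: ok.
cb: 1b undefined. 1b->0: no, c/cbc meet in 1. 1b->1: no, cbca/acca meet in 1 with "ca" left. Open state 2: 1b->2.
cc: 1c undefined. 1c->0: no, abaab/cacc meet in 0. 1c->1: no, abaab/acca meet in 0. 1c->2: ok.
cba: 2a undefined. 2a->0: no, abaab/acca meet in 0. 2a->1: no, c/acca meet in 1. 2a->2: no, ccaa/cacc meet in 2. Open state 3: 2a->3.
cbc: 2c undefined. 2c->0: no, abaab/cbc meet in 0. 2c->1: no, c/cbc meet in 1. 2c->2: no, cbca/acca meet in 3. 2c->3: ok.
acbb: 2b undefined. 2b->0: ok.
cbab: 3b undefined. 3b->0: ok.
cbac: 3c undefined. 3c->0: ok.
cbca: 3a undefined. 3a->0: ok.
All examples now run through 4 states with every (state, symbol) defined. Accept strings end in {0,1}, Reject strings end in {2,3}; accept={0,1}.

states=4 start=0 accept={0,1} delta: 0a->0 0b->0 0c->1 1a->0 1b->2 1c->2 2a->3 2b->0 2c->3 3a->0 3b->0 3c->0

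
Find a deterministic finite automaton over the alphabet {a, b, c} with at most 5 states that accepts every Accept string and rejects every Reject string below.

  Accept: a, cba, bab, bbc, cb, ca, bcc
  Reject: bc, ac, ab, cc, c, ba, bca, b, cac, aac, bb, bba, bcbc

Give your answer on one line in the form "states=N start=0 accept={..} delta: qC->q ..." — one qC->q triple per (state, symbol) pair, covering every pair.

State merging on the prefix tree: take the shortest (then alphabetical) example prefix whose next move is undefined and point that move at state 0, else 1, else 2, ...; a target is out if some Accept/Reject pair would then sit in one state with the same input left (inseparable). If every existing state is out, open a new one.
a: 0a undefined. 0a->0: ok.
b: 0b undefined. 0b->0: no, a/ab meet in 0. Open state 1: 0b->1.
c: 0c undefined. 0c->0: no, a/ac meet in 0. 0c->1: no, cba/bba meet in 1 with "ba" left. Open state 2: 0c->2.
ba: 1a undefined. 1a->0: no, a/ba meet in 0. 1a->1: no, bab/bb meet in 1 with "b" left. 1a->2: ok.
bb: 1b undefined. 1b->0: no, a/bb meet in 0. 1b->1: no, bbc/bc meet in 1 with "c" left. 1b->2: no, bbc/cc meet in 2 with "c" left. Open state 3: 1b->3.
bc: 1c undefined. 1c->0: no, a/bc meet in 0. 1c->1: no, bbc/bcbc meet in 3 with "c" left. 1c->2: no, ca/bca meet in 2 with "a" left. 1c->3: ok.
ca: 2a undefined. 2a->0: ok.
cb: 2b undefined. 2b->0: ok.
cc: 2c undefined. 2c->0: no, a/cc meet in 0. 2c->1: ok.
bba: 3a undefined. 3a->0: no, a/bca meet in 0. 3a->1: ok.
bbc: 3c undefined. 3c->0: ok.
bcb: 3b undefined. 3b->0: ok.
All examples now run through 4 states with every (state, symbol) defined. Accept strings end in {0}, Reject strings end in {1,2,3}; accept={0}.

states=4 start=0 accept={0} delta: 0a->0 0b->1 0c->2 1a->2 1b->3 1c->3 2a->0 2b->0 2c->1 3a->1 3b->0 3c->0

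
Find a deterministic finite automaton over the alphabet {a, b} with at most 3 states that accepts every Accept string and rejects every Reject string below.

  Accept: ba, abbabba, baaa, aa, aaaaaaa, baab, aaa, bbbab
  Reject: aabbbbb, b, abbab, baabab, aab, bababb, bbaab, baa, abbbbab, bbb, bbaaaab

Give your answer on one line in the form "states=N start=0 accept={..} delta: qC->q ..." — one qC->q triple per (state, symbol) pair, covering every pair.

State merging on the prefix tree: take the shortest (then alphabetical) example prefix whose next move is undefined and point that move at state 0, else 1, else 2, ...; a target is out if some Accept/Reject pair would then sit in one state with the same input left (inseparable). If every existing state is out, open a new one.
a: 0a undefined. 0a->0: ok.
b: 0b undefined. 0b->0: no, ba/aabbbbb meet in 0. Open state 1: 0b->1.
ba: 1a undefined. 1a->0: no, ba/baa meet in 0. 1a->1: no, ba/b meet in 1. Open state 2: 1a->2.
bb: 1b undefined. 1b->0: ok.
baa: 2a undefined. 2a->0: no, abbabba/baa meet in 0. 2a->1: ok.
bab: 2b undefined. 2b->0: no, abbabba/bababb meet in 0. 2b->1: no, abbabba/bababb meet in 0. 2b->2: ok.
All examples now run through 3 states with every (state, symbol) defined. Accept strings end in {0,2}, Reject strings end in {1}; accept={0,2}.

states=3 start=0 accept={0,2} delta: 0a->0 0b->1 1a->2 1b->0 2a->1 2b->2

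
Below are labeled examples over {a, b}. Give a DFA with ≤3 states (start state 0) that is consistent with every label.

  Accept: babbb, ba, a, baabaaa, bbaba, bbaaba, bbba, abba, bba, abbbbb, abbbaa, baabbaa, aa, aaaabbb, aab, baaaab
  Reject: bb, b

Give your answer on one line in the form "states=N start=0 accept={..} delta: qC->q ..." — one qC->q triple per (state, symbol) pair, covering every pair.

Fold the examples into a partial DFA from state 0: repeatedly fix the first undefined (state, symbol) met by the shortest-then-alphabetical prefix, trying targets in increasing order and rejecting any under which an Accept and a Reject string meet in one state with the same remainder; add a state when all current targets are rejected. Accepting states are where Accept strings end.
a: 0a undefined. 0a->0: no, aab/b meet in 0 with "b" left. Open state 1: 0a->1.
b: 0b undefined. 0b->0: ok.
aa: 1a undefined. 1a->0: no, baabbaa/bb meet in 0. 1a->1: ok.
ab: 1b undefined. 1b->0: no, babbb/bb meet in 0. 1b->1: ok.
All examples now run through 2 states with every (state, symbol) defined. Accept strings end in {1}, Reject strings end in {0}; accept={1}.

states=2 start=0 accept={1} delta: 0a->1 0b->0 1a->1 1b->1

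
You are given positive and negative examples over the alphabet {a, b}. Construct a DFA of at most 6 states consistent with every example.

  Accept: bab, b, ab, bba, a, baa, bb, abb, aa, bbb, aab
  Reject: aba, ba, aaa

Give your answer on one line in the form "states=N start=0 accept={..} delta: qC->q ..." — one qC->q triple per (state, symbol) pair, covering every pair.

Grow the machine one transition at a time. Run the examples from 0; the earliest place one falls off (shortest prefix, ties alphabetical) gets sent to the lowest-numbered state that keeps every Accept/Reject pair distinguishable — a pair clashes when both reach the same state with identical unread suffix — and to a fresh state only if none does.
a: 0a undefined. 0a->0: no, a/aaa meet in 0. Open state 1: 0a->1.
b: 0b undefined. 0b->0: no, bba/ba meet in 1. 0b->1: no, bba/aba meet in 1 with "ba" left. Open state 2: 0b->2.
aa: 1a undefined. 1a->0: no, a/aaa meet in 1. 1a->1: no, a/aaa meet in 1. 1a->2: ok.
ab: 1b undefined. 1b->0: no, a/aba meet in 1. 1b->1: no, b/aba meet in 2. 1b->2: ok.
ba: 2a undefined. 2a->0: ok.
bb: 2b undefined. 2b->0: no, bb/aba meet in 0. 2b->1: ok.
All examples now run through 3 states with every (state, symbol) defined. Accept strings end in {1,2}, Reject strings end in {0}; accept={1,2}.

states=3 start=0 accept={1,2} delta: 0a->1 0b->2 1a->2 1b->2 2a->0 2b->1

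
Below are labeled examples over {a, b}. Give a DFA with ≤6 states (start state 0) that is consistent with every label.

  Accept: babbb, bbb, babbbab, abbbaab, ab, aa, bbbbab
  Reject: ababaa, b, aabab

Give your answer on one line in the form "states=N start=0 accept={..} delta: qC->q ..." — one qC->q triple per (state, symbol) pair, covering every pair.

states=4 start=0 accept={0,2,3} delta: 0a->1 0b->1 1a->0 1b->2 2a->0 2b->3 3a->3 3b->3

Fold the examples into a partial DFA from state 0: repeatedly fix the first undefined (state, symbol) met by the shortest-then-alphabetical prefix, trying targets in increasing order and rejecting any under which an Accept and a Reject string meet in one state with the same remainder; add a state when all current targets are rejected. Accepting states are where Accept strings end.
a: 0a undefined. 0a->0: no, ab/b meet in 0 with "b" left. Open state 1: 0a->1.
b: 0b undefined. 0b->0: no, bbb/b meet in 0. 0b->1: ok.
aa: 1a undefined. 1a->0: ok.
ab: 1b undefined. 1b->0: no, babbb/b meet in 1. 1b->1: no, babbb/ababaa meet in 1. Open state 2: 1b->2.
aba: 2a undefined. 2a->0: ok.
abb: 2b undefined. 2b->0: no, bbbbab/ababaa meet in 1. 2b->1: no, babbb/ababaa meet in 1. 2b->2: no, babbbab/ababaa meet in 1. Open state 3: 2b->3.
abbb: 3b undefined. 3b->0: no, abbbaab/ababaa meet in 1. 3b->1: no, bbbbab/ababaa meet in 1. 3b->2: no, bbbbab/ababaa meet in 1. 3b->3: ok.
abbba: 3a undefined. 3a->0: no, babbbab/ababaa meet in 1. 3a->1: no, abbbaab/ababaa meet in 1. 3a->2: no, abbbaab/ababaa meet in 1. 3a->3: ok.
All examples now run through 4 states with every (state, symbol) defined. Accept strings end in {0,2,3}, Reject strings end in {1}; accept={0,2,3}.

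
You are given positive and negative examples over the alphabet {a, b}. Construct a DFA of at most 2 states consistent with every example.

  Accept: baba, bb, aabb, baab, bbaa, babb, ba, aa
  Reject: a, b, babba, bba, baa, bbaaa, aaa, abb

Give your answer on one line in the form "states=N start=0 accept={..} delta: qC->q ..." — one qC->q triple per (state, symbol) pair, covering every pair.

states=2 start=0 accept={0} delta: 0a->1 0b->1 1a->0 1b->0

State merging on the prefix tree: take the shortest (then alphabetical) example prefix whose next move is undefined and point that move at state 0, else 1, else 2, ...; a target is out if some Accept/Reject pair would then sit in one state with the same input left (inseparable). If every existing state is out, open a new one.
a: 0a undefined. 0a->0: no, bb/abb meet in 0 with "bb" left. Open state 1: 0a->1.
b: 0b undefined. 0b->0: no, bb/b meet in 0. 0b->1: ok.
aa: 1a undefined. 1a->0: ok.
ab: 1b undefined. 1b->0: ok.
All examples now run through 2 states with every (state, symbol) defined. Accept strings end in {0}, Reject strings end in {1}; accept={0}.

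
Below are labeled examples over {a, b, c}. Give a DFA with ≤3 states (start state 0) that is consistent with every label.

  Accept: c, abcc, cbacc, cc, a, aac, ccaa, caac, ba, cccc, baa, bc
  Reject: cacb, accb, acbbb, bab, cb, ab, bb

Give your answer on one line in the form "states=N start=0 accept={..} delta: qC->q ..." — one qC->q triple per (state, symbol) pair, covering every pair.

State merging on the prefix tree: take the shortest (then alphabetical) example prefix whose next move is undefined and point that move at state 0, else 1, else 2, ...; a target is out if some Accept/Reject pair would then sit in one state with the same input left (inseparable). If every existing state is out, open a new one.
a: 0a undefined. 0a->0: ok.
b: 0b undefined. 0b->0: no, a/bab meet in 0. Open state 1: 0b->1.
c: 0c undefined. 0c->0: ok.
ba: 1a undefined. 1a->0: ok.
bb: 1b undefined. 1b->0: no, c/bb meet in 0. 1b->1: ok.
bc: 1c undefined. 1c->0: ok.
All examples now run through 2 states with every (state, symbol) defined. Accept strings end in {0}, Reject strings end in {1}; accept={0}.

states=2 start=0 accept={0} delta: 0a->0 0b->1 0c->0 1a->0 1b->1 1c->0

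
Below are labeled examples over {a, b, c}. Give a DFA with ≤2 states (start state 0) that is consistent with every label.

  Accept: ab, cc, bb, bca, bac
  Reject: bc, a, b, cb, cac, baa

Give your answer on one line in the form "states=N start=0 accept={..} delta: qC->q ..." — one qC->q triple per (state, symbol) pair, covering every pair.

states=2 start=0 accept={0} delta: 0a->1 0b->1 0c->0 1a->0 1b->0 1c->1

Fold the examples into a partial DFA from state 0: repeatedly fix the first undefined (state, symbol) met by the shortest-then-alphabetical prefix, trying targets in increasing order and rejecting any under which an Accept and a Reject string meet in one state with the same remainder; add a state when all current targets are rejected. Accepting states are where Accept strings end.
a: 0a undefined. 0a->0: no, ab/b meet in 0 with "b" left. Open state 1: 0a->1.
b: 0b undefined. 0b->0: no, bb/b meet in 0. 0b->1: ok.
c: 0c undefined. 0c->0: ok.
ab: 1b undefined. 1b->0: ok.
ba: 1a undefined. 1a->0: ok.
bc: 1c undefined. 1c->0: no, ab/bc meet in 0. 1c->1: ok.
All examples now run through 2 states with every (state, symbol) defined. Accept strings end in {0}, Reject strings end in {1}; accept={0}.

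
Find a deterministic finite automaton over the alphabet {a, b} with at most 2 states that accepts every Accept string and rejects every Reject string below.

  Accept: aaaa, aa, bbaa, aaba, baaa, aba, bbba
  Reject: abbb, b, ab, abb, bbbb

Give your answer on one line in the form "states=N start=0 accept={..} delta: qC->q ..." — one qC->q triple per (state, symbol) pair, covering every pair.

Grow the machine one transition at a time. Run the examples from 0; the earliest place one falls off (shortest prefix, ties alphabetical) gets sent to the lowest-numbered state that keeps every Accept/Reject pair distinguishable — a pair clashes when both reach the same state with identical unread suffix — and to a fresh state only if none does.
a: 0a undefined. 0a->0: ok.
b: 0b undefined. 0b->0: no, aaaa/abbb meet in 0. Open state 1: 0b->1.
ba: 1a undefined. 1a->0: ok.
bb: 1b undefined. 1b->0: no, aaaa/abb meet in 0. 1b->1: ok.
All examples now run through 2 states with every (state, symbol) defined. Accept strings end in {0}, Reject strings end in {1}; accept={0}.

states=2 start=0 accept={0} delta: 0a->0 0b->1 1a->0 1b->1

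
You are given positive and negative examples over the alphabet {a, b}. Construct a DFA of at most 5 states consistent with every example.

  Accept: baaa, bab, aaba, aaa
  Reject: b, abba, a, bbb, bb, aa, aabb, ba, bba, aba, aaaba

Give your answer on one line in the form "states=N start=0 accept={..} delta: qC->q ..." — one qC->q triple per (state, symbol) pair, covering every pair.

states=4 start=0 accept={3} delta: 0a->1 0b->0 1a->2 1b->3 2a->3 2b->2 3a->0 3b->0

Grow the machine one transition at a time. Run the examples from 0; the earliest place one falls off (shortest prefix, ties alphabetical) gets sent to the lowest-numbered state that keeps every Accept/Reject pair distinguishable — a pair clashes when both reach the same state with identical unread suffix — and to a fresh state only if none does.
a: 0a undefined. 0a->0: no, aaba/ba meet in 0 with "ba" left. Open state 1: 0a->1.
b: 0b undefined. 0b->0: ok.
aa: 1a undefined. 1a->0: no, baaa/a meet in 1. 1a->1: no, baaa/a meet in 1. Open state 2: 1a->2.
ab: 1b undefined. 1b->0: no, bab/b meet in 0. 1b->1: no, bab/a meet in 1. 1b->2: no, baaa/aba meet in 2 with "a" left. Open state 3: 1b->3.
aaa: 2a undefined. 2a->0: no, baaa/b meet in 0. 2a->1: no, baaa/a meet in 1. 2a->2: no, baaa/aa meet in 2. 2a->3: ok.
aab: 2b undefined. 2b->0: no, aaba/a meet in 1. 2b->1: no, baaa/aabb meet in 3. 2b->2: ok.
aba: 3a undefined. 3a->0: ok.
abb: 3b undefined. 3b->0: ok.
All examples now run through 4 states with every (state, symbol) defined. Accept strings end in {3}, Reject strings end in {0,1,2}; accept={3}.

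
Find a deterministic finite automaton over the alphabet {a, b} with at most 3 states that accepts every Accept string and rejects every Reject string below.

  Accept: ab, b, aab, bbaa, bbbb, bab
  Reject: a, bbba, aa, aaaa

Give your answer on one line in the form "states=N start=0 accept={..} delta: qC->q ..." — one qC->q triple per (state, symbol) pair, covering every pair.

states=3 start=0 accept={1,2} delta: 0a->0 0b->1 1a->0 1b->2 2a->2 2b->0

Fold the examples into a partial DFA from state 0: repeatedly fix the first undefined (state, symbol) met by the shortest-then-alphabetical prefix, trying targets in increasing order and rejecting any under which an Accept and a Reject string meet in one state with the same remainder; add a state when all current targets are rejected. Accepting states are where Accept strings end.
a: 0a undefined. 0a->0: ok.
b: 0b undefined. 0b->0: no, ab/a meet in 0. Open state 1: 0b->1.
ba: 1a undefined. 1a->0: ok.
bb: 1b undefined. 1b->0: no, bbaa/a meet in 0. 1b->1: no, bbaa/a meet in 0. Open state 2: 1b->2.
bba: 2a undefined. 2a->0: no, bbaa/a meet in 0. 2a->1: no, bbaa/a meet in 0. 2a->2: ok.
bbb: 2b undefined. 2b->0: ok.
All examples now run through 3 states with every (state, symbol) defined. Accept strings end in {1,2}, Reject strings end in {0}; accept={1,2}.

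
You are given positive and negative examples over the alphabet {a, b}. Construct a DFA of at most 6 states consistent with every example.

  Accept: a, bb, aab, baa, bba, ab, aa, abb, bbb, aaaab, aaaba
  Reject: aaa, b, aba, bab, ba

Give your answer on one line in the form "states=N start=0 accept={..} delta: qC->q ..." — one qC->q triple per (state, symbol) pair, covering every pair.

states=5 start=0 accept={1,3} delta: 0a->1 0b->2 1a->3 1b->3 2a->0 2b->1 3a->4 3b->1 4a->1 4b->0

State merging on the prefix tree: take the shortest (then alphabetical) example prefix whose next move is undefined and point that move at state 0, else 1, else 2, ...; a target is out if some Accept/Reject pair would then sit in one state with the same input left (inseparable). If every existing state is out, open a new one.
a: 0a undefined. 0a->0: no, a/aaa meet in 0. Open state 1: 0a->1.
b: 0b undefined. 0b->0: no, a/ba meet in 1. 0b->1: no, a/b meet in 1. Open state 2: 0b->2.
aa: 1a undefined. 1a->0: no, a/aaa meet in 1. 1a->1: no, a/aaa meet in 1. 1a->2: no, aa/b meet in 2. Open state 3: 1a->3.
ab: 1b undefined. 1b->0: no, a/aba meet in 1. 1b->1: no, aa/aba meet in 3. 1b->2: no, ab/b meet in 2. 1b->3: ok.
ba: 2a undefined. 2a->0: ok.
bb: 2b undefined. 2b->0: no, bb/ba meet in 0. 2b->1: ok.
aaa: 3a undefined. 3a->0: no, aaaba/aaa meet in 0. 3a->1: no, a/aaa meet in 1. 3a->2: no, aaaab/aaa meet in 2. 3a->3: no, bba/aaa meet in 3. Open state 4: 3a->4.
aab: 3b undefined. 3b->0: no, aab/ba meet in 0. 3b->1: ok.
aaaa: 4a undefined. 4a->0: no, aaaab/b meet in 2. 4a->1: ok.
aaab: 4b undefined. 4b->0: ok.
All examples now run through 5 states with every (state, symbol) defined. Accept strings end in {1,3}, Reject strings end in {0,2,4}; accept={1,3}.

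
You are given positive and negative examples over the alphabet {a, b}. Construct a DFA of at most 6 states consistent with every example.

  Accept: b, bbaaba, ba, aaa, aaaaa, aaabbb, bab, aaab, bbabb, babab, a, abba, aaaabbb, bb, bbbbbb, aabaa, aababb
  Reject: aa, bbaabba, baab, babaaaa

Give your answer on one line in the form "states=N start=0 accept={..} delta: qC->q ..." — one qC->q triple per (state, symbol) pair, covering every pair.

State merging on the prefix tree: take the shortest (then alphabetical) example prefix whose next move is undefined and point that move at state 0, else 1, else 2, ...; a target is out if some Accept/Reject pair would then sit in one state with the same input left (inseparable). If every existing state is out, open a new one.
a: 0a undefined. 0a->0: no, aaa/aa meet in 0. Open state 1: 0a->1.
b: 0b undefined. 0b->0: ok.
aa: 1a undefined. 1a->0: no, b/aa meet in 0. 1a->1: no, ba/aa meet in 1. Open state 2: 1a->2.
ab: 1b undefined. 1b->0: ok.
aaa: 2a undefined. 2a->0: no, ba/babaaaa meet in 1. 2a->1: ok.
aab: 2b undefined. 2b->0: no, b/baab meet in 0. 2b->1: no, bbaaba/aa meet in 2. 2b->2: no, bbaaba/bbaabba meet in 1. Open state 3: 2b->3.
aaba: 3a undefined. 3a->0: ok.
aaaabb: 3b undefined. 3b->0: no, ba/bbaabba meet in 1. 3b->1: ok.
All examples now run through 4 states with every (state, symbol) defined. Accept strings end in {0,1}, Reject strings end in {2,3}; accept={0,1}.

states=4 start=0 accept={0,1} delta: 0a->1 0b->0 1a->2 1b->0 2a->1 2b->3 3a->0 3b->1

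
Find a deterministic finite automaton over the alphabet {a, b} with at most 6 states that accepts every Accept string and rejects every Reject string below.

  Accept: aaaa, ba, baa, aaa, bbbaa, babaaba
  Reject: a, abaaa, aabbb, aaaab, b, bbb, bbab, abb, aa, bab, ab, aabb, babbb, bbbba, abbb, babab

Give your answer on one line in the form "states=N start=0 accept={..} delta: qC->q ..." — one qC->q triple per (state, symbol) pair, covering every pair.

states=5 start=0 accept={3,4} delta: 0a->1 0b->2 1a->2 1b->2 2a->3 2b->0 3a->4 3b->2 4a->0 4b->2

Grow the machine one transition at a time. Run the examples from 0; the earliest place one falls off (shortest prefix, ties alphabetical) gets sent to the lowest-numbered state that keeps every Accept/Reject pair distinguishable — a pair clashes when both reach the same state with identical unread suffix — and to a fresh state only if none does.
a: 0a undefined. 0a->0: no, aaaa/a meet in 0. Open state 1: 0a->1.
b: 0b undefined. 0b->0: no, ba/a meet in 1. 0b->1: no, ba/aa meet in 1 with "a" left. Open state 2: 0b->2.
aa: 1a undefined. 1a->0: no, aaaa/aa meet in 0. 1a->1: no, aaaa/a meet in 1. 1a->2: ok.
ab: 1b undefined. 1b->0: no, ba/abaaa meet in 2 with "a" left. 1b->1: no, aaaa/abaaa meet in 2 with "aa" left. 1b->2: ok.
ba: 2a undefined. 2a->0: no, aaaa/a meet in 1. 2a->1: no, aaaa/b meet in 2. 2a->2: no, aaaa/abaaa meet in 2. Open state 3: 2a->3.
bb: 2b undefined. 2b->0: ok.
baa: 3a undefined. 3a->0: no, aaaa/aabbb meet in 0. 3a->1: no, aaaa/a meet in 1. 3a->2: no, aaaa/b meet in 2. 3a->3: no, aaaa/abaaa meet in 3. Open state 4: 3a->4.
bab: 3b undefined. 3b->0: no, babaaba/a meet in 1. 3b->1: no, babaaba/b meet in 2. 3b->2: ok.
aaaab: 4b undefined. 4b->0: no, babaaba/a meet in 1. 4b->1: no, babaaba/b meet in 2. 4b->2: ok.
abaaa: 4a undefined. 4a->0: ok.
All examples now run through 5 states with every (state, symbol) defined. Accept strings end in {3,4}, Reject strings end in {0,1,2}; accept={3,4}.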